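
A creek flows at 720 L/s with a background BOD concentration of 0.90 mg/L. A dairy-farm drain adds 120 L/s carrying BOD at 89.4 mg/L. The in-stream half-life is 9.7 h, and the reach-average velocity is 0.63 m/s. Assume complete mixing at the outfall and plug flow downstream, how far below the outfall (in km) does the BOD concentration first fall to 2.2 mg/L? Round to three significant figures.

Conservation of mass: C = (720.0·0.9000 + 120.0·89.40) / 840.0 = 11380/840.0 = 13.54 mg/L.
Half-life 9.7 h → k = ln 2 / 9.7 = 0.07146 h⁻¹ = 1.715 d⁻¹.
Set 13.54·exp(−k·t) = 2.2 → t = ln(13.54/2.2)/k = 91560 s = 25.43 h.
Distance = v·t = 0.63·91560 = 57680 m = 57.68 km.

57.7 km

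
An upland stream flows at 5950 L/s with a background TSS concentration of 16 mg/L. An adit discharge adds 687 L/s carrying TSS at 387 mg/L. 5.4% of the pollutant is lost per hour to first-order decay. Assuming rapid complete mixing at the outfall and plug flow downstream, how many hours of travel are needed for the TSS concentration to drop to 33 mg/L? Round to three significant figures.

Mass balance: C = (5950·16.00 + 687.0·387.0) / 6637 = 361100/6637 = 54.40 mg/L.
5.4%/h lost → k = −ln(1 − 0.054) = 0.05551 h⁻¹.
54.40·exp(−k·t) = 33 → t = ln(54.40/33)/k = 32420 s = 9.005 h.

9.01 h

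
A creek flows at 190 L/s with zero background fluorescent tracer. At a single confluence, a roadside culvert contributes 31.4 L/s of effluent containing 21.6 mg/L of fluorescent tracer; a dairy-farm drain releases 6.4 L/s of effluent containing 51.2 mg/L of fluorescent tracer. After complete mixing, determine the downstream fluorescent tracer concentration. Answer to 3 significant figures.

4.42 mg/L

Mass balance: C = (190.0·0 + 31.40·21.60 + 6.400·51.20) / 227.8 = 1006/227.8 = 4.416 mg/L.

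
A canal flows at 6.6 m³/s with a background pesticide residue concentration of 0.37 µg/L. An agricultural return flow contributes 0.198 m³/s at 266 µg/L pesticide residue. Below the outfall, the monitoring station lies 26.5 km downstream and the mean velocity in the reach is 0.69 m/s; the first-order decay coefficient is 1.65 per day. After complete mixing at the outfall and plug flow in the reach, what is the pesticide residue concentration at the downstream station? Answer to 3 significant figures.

3.89 µg/L

Mass balance: C = (6.600·0.3700 + 0.1980·266.0) / 6.798 = 55.11/6.798 = 8.107 µg/L.
Travel time t = 26.5·1000 / 0.69 = 38410 s = 10.67 h.
Decay over the reach: 8.107·exp(−kt) = 8.107·0.4803 = 3.893 µg/L.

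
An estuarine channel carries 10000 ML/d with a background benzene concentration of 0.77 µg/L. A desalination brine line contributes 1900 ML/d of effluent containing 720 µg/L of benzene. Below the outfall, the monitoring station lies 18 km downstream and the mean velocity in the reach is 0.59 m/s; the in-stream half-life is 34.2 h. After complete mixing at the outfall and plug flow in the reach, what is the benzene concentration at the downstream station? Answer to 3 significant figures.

Mixed concentration C = ΣQC/ΣQ = (10000·0.7700 + 1900·720.0) / 11900 = 1376000/11900 = 115.6 µg/L.
Travel time t = 18·1000 / 0.59 = 30510 s = 8.475 h.
Half-life 34.2 h → k = ln 2 / 34.2 = 0.02027 h⁻¹ = 0.4864 d⁻¹.
Decay over the reach: 115.6·exp(−kt) = 115.6·0.8422 = 97.36 µg/L.

97.4 µg/L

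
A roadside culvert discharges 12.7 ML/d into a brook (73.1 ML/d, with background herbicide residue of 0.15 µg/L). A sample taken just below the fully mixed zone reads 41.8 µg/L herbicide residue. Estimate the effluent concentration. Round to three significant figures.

Mass balance: 73.10·0.1500 + 12.70·Cₑ = 85.80·41.80
→ Cₑ = (85.80·41.80 − 73.10·0.1500) / 12.70 = 281.5 µg/L.

282 µg/L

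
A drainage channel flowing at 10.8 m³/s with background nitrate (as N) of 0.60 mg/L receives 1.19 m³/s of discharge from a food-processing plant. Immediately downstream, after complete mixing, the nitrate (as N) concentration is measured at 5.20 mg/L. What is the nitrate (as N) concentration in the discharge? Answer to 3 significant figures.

Mass balance: 10.80·0.6000 + 1.190·Cₑ = 11.99·5.200
→ Cₑ = (11.99·5.200 − 10.80·0.6000) / 1.190 = 46.95 mg/L.

46.9 mg/L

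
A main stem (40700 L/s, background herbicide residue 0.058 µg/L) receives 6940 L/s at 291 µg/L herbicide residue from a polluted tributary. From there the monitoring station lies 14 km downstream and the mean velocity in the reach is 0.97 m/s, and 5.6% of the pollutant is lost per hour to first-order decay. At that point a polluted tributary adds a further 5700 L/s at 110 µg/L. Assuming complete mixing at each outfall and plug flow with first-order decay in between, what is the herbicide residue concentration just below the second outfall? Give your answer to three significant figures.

Mass balance: C = (40700·0.05800 + 6940·291.0) / 47640 = 2022000/47640 = 42.44 µg/L; combined flow 47640 L/s.
Travel time t = 14·1000 / 0.97 = 14430 s = 4.009 h.
5.6%/h lost → k = −ln(1 − 0.056) = 0.05763 h⁻¹.
Applying C = C₀e^(−kt): 42.44 × 0.7937 = 33.69 µg/L.
At the second outfall, C = (47640·33.69 + 5700·110.0) / (47640 + 5700) = 41.84 µg/L.

41.8 µg/L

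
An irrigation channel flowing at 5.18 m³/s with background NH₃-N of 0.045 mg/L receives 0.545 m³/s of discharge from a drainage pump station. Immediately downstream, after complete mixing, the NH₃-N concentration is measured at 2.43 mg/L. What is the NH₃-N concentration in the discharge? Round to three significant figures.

25.1 mg/L

Mass balance: 5.180·0.04500 + 0.5450·Cₑ = 5.725·2.430
→ Cₑ = (5.725·2.430 − 5.180·0.04500) / 0.5450 = 25.10 mg/L.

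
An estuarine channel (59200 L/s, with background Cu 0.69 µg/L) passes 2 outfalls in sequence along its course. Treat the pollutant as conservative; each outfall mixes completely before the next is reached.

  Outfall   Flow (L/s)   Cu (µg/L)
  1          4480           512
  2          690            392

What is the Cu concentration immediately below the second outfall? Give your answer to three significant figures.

Outfall 1: combined Q = 63680 L/s; C = (59200·0.6900 + 4480·512.0)/63680 = 36.66 µg/L.
Outfall 2: combined Q = 64370 L/s; C = (63680·36.66 + 690.0·392.0)/64370 = 40.47 µg/L.

40.5 µg/L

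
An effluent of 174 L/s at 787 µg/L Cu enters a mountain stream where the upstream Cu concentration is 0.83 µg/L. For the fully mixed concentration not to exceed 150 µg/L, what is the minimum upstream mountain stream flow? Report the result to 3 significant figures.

743 L/s

Set C_mix = 150: (Q·0.8300 + 174.0·787.0) / (Q + 174.0) = 150
→ Q = 174.0·(787.0 − 150)/(150 − 0.8300) = 743.0 L/s.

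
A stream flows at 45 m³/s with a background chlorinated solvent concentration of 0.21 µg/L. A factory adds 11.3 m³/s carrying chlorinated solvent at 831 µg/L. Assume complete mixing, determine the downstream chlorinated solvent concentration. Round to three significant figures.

167 µg/L

Flow-weighted average: C = (45.00·0.2100 + 11.30·831.0) / 56.30 = 9400/56.30 = 167.0 µg/L.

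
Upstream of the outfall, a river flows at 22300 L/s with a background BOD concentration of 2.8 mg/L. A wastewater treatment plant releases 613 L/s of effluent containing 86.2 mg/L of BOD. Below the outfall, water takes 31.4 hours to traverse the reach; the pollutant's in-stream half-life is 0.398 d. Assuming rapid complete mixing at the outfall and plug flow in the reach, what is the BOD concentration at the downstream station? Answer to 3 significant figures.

Flow-weighted average: C = (22300·2.800 + 613.0·86.20) / 22910 = 115300/22910 = 5.031 mg/L.
Half-life 0.398 d → k = ln 2 / 0.398 = 1.742 d⁻¹.
Applying C = C₀e^(−kt): 5.031 × 0.1024 = 0.5154 mg/L.

0.515 mg/L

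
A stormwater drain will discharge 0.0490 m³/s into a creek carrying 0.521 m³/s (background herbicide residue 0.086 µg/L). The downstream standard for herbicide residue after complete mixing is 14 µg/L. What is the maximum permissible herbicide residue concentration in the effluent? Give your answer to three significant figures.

At the limit, (Qr·Cr + Qe·Cₑ)/(Qr + Qe) = 14:
Cₑ = (0.5700·14 − 0.5210·0.08600) / 0.04900 = 161.9 µg/L.

162 µg/L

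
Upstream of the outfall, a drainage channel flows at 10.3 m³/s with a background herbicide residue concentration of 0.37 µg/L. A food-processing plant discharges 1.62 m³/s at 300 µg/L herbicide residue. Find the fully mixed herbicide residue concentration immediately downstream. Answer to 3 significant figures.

Flow-weighted average: C = (10.30·0.3700 + 1.620·300.0) / 11.92 = 489.8/11.92 = 41.09 µg/L.

41.1 µg/L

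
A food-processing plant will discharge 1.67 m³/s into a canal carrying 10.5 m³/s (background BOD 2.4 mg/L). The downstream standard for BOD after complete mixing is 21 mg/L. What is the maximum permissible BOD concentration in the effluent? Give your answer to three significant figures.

At the limit, (Qr·Cr + Qe·Cₑ)/(Qr + Qe) = 21:
Cₑ = (12.17·21 − 10.50·2.400) / 1.670 = 137.9 mg/L.

138 mg/L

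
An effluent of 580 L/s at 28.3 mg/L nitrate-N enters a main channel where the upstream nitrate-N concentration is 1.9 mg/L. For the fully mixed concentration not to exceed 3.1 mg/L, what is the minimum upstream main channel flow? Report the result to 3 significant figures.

12200 L/s

Set C_mix = 3.1: (Q·1.900 + 580.0·28.30) / (Q + 580.0) = 3.1
→ Q = 580.0·(28.30 − 3.1)/(3.1 − 1.900) = 12180 L/s.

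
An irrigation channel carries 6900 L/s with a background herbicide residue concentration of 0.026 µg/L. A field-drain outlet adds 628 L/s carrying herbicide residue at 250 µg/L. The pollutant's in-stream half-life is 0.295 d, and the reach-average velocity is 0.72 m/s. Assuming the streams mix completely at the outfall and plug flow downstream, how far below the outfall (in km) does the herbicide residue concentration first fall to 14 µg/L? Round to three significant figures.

10.6 km

Mass balance: C = (6900·0.02600 + 628.0·250.0) / 7528 = 157200/7528 = 20.88 µg/L.
Half-life 0.295 d → k = ln 2 / 0.295 = 2.350 d⁻¹.
Set 20.88·exp(−k·t) = 14 → t = ln(20.88/14)/k = 14700 s = 4.083 h.
Distance = v·t = 0.72·14700 = 10580 m = 10.58 km.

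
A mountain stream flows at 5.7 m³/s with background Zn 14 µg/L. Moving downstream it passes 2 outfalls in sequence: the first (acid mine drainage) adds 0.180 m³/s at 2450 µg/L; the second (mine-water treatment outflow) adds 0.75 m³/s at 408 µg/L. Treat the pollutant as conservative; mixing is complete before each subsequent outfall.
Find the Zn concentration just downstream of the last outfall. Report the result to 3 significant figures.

After outfall 1: Q = 5.700 + 0.1800 = 5.880 m³/s; C = (5.700·14.00 + 0.1800·2450)/5.880 = 88.57 µg/L.
After outfall 2: Q = 5.880 + 0.7500 = 6.630 m³/s; C = (5.880·88.57 + 0.7500·408.0)/6.630 = 124.7 µg/L.

125 µg/L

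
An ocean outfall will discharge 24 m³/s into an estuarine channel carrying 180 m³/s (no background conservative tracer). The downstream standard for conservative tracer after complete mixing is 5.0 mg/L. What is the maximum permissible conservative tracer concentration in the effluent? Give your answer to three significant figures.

42.5 mg/L

At the limit, (Qr·Cr + Qe·Cₑ)/(Qr + Qe) = 5.0:
Cₑ = (204.0·5.0 − 180.0·0) / 24.00 = 42.50 mg/L.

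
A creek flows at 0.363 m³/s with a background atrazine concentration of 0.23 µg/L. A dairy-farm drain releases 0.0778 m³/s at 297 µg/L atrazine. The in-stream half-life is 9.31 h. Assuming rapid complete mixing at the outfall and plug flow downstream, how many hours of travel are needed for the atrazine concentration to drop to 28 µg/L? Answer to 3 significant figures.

8.47 h

Flow-weighted average: C = (0.3630·0.2300 + 0.07780·297.0) / 0.4408 = 23.19/0.4408 = 52.61 µg/L.
Half-life 9.31 h → k = ln 2 / 9.31 = 0.07445 h⁻¹ = 1.787 d⁻¹.
52.61·exp(−k·t) = 28 → t = ln(52.61/28)/k = 30500 s = 8.471 h.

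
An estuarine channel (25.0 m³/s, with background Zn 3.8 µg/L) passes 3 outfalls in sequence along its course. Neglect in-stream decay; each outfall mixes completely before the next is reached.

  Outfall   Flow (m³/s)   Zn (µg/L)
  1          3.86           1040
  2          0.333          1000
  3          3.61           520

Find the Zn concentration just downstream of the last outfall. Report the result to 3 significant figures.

Below outfall 1: Q → 28.86 m³/s, C = (25.00·3.800 + 3.860·1040)/28.86 = 142.4 µg/L.
Below outfall 2: Q → 29.19 m³/s, C = (28.86·142.4 + 0.3330·1000)/29.19 = 152.2 µg/L.
Below outfall 3: Q → 32.80 m³/s, C = (29.19·152.2 + 3.610·520.0)/32.80 = 192.7 µg/L.

193 µg/L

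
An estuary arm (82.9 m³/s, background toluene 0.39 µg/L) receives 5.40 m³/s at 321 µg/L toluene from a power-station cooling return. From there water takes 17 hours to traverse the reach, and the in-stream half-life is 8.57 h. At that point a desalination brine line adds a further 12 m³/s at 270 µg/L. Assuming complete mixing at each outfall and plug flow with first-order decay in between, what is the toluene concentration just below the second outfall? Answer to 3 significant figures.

36.8 µg/L

Flow-weighted average: C = (82.90·0.3900 + 5.400·321.0) / 88.30 = 1766/88.30 = 20.00 µg/L; combined flow 88.30 m³/s.
Half-life 8.57 h → k = ln 2 / 8.57 = 0.08088 h⁻¹ = 1.941 d⁻¹.
Applying C = C₀e^(−kt): 20.00 × 0.2528 = 5.056 µg/L.
At the second outfall, C = (88.30·5.056 + 12.00·270.0) / (88.30 + 12.00) = 36.75 µg/L.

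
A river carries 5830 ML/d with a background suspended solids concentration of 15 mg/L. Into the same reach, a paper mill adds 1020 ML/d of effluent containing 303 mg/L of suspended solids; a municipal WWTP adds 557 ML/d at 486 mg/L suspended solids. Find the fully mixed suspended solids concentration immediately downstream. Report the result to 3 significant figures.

After mixing, C = (5830·15.00 + 1020·303.0 + 557.0·486.0) / 7407 = 667200/7407 = 90.08 mg/L.

90.1 mg/L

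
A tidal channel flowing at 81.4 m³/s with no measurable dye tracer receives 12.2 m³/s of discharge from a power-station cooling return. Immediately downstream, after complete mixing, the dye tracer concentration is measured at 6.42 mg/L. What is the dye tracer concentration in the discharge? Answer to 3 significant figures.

49.3 mg/L

Mass balance: 81.40·0 + 12.20·Cₑ = 93.60·6.420
→ Cₑ = (93.60·6.420 − 81.40·0) / 12.20 = 49.26 mg/L.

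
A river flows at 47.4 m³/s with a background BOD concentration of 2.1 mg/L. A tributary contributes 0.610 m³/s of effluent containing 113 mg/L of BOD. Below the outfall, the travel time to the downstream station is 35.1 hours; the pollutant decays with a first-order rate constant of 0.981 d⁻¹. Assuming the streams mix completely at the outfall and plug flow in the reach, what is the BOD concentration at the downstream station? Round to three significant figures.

Flow-weighted average: C = (47.40·2.100 + 0.6100·113.0) / 48.01 = 168.5/48.01 = 3.509 mg/L.
First-order decay: C = 3.509·exp(−k·t) = 3.509·0.2382 = 0.8358 mg/L.

0.836 mg/L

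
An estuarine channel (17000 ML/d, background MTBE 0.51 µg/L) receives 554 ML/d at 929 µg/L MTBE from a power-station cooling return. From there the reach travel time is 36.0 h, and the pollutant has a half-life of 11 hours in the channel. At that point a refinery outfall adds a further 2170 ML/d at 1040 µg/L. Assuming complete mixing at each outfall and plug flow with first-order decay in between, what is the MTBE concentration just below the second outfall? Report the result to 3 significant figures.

Flow-weighted average: C = (17000·0.5100 + 554.0·929.0) / 17550 = 523300/17550 = 29.81 µg/L; combined flow 17550 ML/d.
Half-life 11 h → k = ln 2 / 11 = 0.06301 h⁻¹ = 1.512 d⁻¹.
Decay over the reach: 29.81·exp(−kt) = 29.81·0.1035 = 3.085 µg/L.
Second outfall: C = (17550·3.085 + 2170·1040)/19720 = 117.2 µg/L.

117 µg/L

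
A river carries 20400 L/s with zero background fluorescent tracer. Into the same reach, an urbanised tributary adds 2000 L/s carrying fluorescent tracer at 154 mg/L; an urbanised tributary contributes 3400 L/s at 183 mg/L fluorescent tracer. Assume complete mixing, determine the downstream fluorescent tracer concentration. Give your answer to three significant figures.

36.1 mg/L

After mixing, C = (20400·0 + 2000·154.0 + 3400·183.0) / 25800 = 930200/25800 = 36.05 mg/L.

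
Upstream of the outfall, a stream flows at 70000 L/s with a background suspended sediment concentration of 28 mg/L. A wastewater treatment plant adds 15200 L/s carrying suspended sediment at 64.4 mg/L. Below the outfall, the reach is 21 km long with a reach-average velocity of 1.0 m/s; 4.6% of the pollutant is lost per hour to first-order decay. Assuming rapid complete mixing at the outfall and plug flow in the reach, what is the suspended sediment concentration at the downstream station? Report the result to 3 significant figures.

26.2 mg/L

Mixed concentration C = ΣQC/ΣQ = (70000·28.00 + 15200·64.40) / 85200 = 2939000/85200 = 34.49 mg/L.
Travel time t = 21·1000 / 1.0 = 21000 s = 5.833 h.
4.6%/h lost → k = −ln(1 − 0.046) = 0.04709 h⁻¹.
First-order decay: C = 34.49·exp(−k·t) = 34.49·0.7598 = 26.21 mg/L.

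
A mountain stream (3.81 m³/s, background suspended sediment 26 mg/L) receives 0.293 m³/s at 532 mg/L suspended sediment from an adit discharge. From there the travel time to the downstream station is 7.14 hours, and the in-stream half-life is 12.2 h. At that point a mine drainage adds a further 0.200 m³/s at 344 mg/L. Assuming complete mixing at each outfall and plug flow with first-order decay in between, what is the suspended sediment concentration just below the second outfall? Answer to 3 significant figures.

After mixing, C = (3.810·26.00 + 0.2930·532.0) / 4.103 = 254.9/4.103 = 62.13 mg/L; combined flow 4.103 m³/s.
Half-life 12.2 h → k = ln 2 / 12.2 = 0.05682 h⁻¹ = 1.364 d⁻¹.
First-order decay: C = 62.13·exp(−k·t) = 62.13·0.6665 = 41.41 mg/L.
Second outfall: C = (4.103·41.41 + 0.2000·344.0)/4.303 = 55.48 mg/L.

55.5 mg/L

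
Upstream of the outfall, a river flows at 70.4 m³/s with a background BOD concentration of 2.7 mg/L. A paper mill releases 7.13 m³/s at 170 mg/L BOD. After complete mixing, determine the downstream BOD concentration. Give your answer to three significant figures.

18.1 mg/L

Flow-weighted average: C = (70.40·2.700 + 7.130·170.0) / 77.53 = 1402/77.53 = 18.09 mg/L.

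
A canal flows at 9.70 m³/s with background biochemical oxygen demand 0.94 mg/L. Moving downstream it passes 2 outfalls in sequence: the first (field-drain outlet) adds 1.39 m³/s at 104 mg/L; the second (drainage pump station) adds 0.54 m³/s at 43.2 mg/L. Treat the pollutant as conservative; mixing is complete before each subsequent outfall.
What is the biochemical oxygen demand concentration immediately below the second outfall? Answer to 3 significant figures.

15.2 mg/L

Outfall 1: combined Q = 11.09 m³/s; C = (9.700·0.9400 + 1.390·104.0)/11.09 = 13.86 mg/L.
Outfall 2: combined Q = 11.63 m³/s; C = (11.09·13.86 + 0.5400·43.20)/11.63 = 15.22 mg/L.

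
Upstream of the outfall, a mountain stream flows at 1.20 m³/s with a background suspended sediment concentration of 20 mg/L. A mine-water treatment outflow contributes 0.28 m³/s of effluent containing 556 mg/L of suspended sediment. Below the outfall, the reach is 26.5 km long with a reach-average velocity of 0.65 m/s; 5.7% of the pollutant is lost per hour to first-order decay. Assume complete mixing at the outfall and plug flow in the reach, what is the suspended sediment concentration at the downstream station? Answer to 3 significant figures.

62.5 mg/L

Mixed concentration C = ΣQC/ΣQ = (1.200·20.00 + 0.2800·556.0) / 1.480 = 179.7/1.480 = 121.4 mg/L.
Travel time t = 26.5·1000 / 0.65 = 40770 s = 11.32 h.
5.7%/h lost → k = −ln(1 − 0.057) = 0.05869 h⁻¹.
First-order decay: C = 121.4·exp(−k·t) = 121.4·0.5145 = 62.46 mg/L.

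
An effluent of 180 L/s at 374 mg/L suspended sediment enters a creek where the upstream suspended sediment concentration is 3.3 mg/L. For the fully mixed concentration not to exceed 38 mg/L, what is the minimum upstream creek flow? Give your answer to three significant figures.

Set C_mix = 38: (Q·3.300 + 180.0·374.0) / (Q + 180.0) = 38
→ Q = 180.0·(374.0 − 38)/(38 − 3.300) = 1743 L/s.

1740 L/s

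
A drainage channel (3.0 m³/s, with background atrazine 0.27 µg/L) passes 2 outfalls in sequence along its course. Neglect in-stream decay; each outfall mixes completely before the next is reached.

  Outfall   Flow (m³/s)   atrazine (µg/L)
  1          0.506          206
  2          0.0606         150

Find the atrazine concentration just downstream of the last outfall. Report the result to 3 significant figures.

Outfall 1: combined Q = 3.506 m³/s; C = (3.000·0.2700 + 0.5060·206.0)/3.506 = 29.96 µg/L.
Outfall 2: combined Q = 3.567 m³/s; C = (3.506·29.96 + 0.06060·150.0)/3.567 = 32.00 µg/L.

32.0 µg/L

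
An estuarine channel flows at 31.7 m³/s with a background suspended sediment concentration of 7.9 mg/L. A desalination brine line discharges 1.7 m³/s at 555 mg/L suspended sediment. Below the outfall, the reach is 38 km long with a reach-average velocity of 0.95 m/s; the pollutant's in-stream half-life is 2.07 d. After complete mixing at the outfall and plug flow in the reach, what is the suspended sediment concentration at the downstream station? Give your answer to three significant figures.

Mass balance: C = (31.70·7.900 + 1.700·555.0) / 33.40 = 1194/33.40 = 35.75 mg/L.
Travel time t = 38·1000 / 0.95 = 40000 s = 11.11 h.
Half-life 2.07 d → k = ln 2 / 2.07 = 0.3349 d⁻¹.
Applying C = C₀e^(−kt): 35.75 × 0.8564 = 30.61 mg/L.

30.6 mg/L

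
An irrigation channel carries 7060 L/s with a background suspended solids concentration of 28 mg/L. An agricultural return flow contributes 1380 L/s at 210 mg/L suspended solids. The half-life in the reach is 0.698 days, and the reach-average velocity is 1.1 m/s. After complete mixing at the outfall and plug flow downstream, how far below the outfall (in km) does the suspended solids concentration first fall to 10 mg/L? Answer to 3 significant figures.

168 km

After mixing, C = (7060·28.00 + 1380·210.0) / 8440 = 487500/8440 = 57.76 mg/L.
Half-life 0.698 d → k = ln 2 / 0.698 = 0.9930 d⁻¹.
Set 57.76·exp(−k·t) = 10 → t = ln(57.76/10)/k = 152600 s = 42.38 h.
Distance = v·t = 1.1·152600 = 167800 m = 167.8 km.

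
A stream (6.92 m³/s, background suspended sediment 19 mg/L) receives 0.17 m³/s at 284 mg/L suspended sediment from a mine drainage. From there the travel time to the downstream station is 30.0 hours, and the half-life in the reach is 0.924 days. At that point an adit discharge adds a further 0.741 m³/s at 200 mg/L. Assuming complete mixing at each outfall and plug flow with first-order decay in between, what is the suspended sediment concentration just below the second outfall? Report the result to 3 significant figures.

Mass balance: C = (6.920·19.00 + 0.1700·284.0) / 7.090 = 179.8/7.090 = 25.35 mg/L; combined flow 7.090 m³/s.
Half-life 0.924 d → k = ln 2 / 0.924 = 0.7502 d⁻¹.
Decay over the reach: 25.35·exp(−kt) = 25.35·0.3915 = 9.927 mg/L.
Second outfall: C = (7.090·9.927 + 0.7410·200.0)/7.831 = 27.91 mg/L.

27.9 mg/L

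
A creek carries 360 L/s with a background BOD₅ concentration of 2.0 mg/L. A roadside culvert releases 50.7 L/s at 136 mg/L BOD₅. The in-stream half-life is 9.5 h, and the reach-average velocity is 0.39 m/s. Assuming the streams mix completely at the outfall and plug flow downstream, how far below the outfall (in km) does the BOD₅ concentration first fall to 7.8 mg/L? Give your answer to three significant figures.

Mixed concentration C = ΣQC/ΣQ = (360.0·2.000 + 50.70·136.0) / 410.7 = 7615/410.7 = 18.54 mg/L.
Half-life 9.5 h → k = ln 2 / 9.5 = 0.07296 h⁻¹ = 1.751 d⁻¹.
Set 18.54·exp(−k·t) = 7.8 → t = ln(18.54/7.8)/k = 42720 s = 11.87 h.
Distance = v·t = 0.39·42720 = 16660 m = 16.66 km.

16.7 km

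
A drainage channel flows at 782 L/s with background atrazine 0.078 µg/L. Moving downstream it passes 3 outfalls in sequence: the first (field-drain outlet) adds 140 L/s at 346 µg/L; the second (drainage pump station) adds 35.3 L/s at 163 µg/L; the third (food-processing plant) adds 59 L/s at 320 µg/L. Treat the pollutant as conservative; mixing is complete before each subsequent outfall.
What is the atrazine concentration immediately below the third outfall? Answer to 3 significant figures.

Below outfall 1: Q → 922.0 L/s, C = (782.0·0.07800 + 140.0·346.0)/922.0 = 52.60 µg/L.
Below outfall 2: Q → 957.3 L/s, C = (922.0·52.60 + 35.30·163.0)/957.3 = 56.67 µg/L.
Below outfall 3: Q → 1016 L/s, C = (957.3·56.67 + 59.00·320.0)/1016 = 71.96 µg/L.

72.0 µg/L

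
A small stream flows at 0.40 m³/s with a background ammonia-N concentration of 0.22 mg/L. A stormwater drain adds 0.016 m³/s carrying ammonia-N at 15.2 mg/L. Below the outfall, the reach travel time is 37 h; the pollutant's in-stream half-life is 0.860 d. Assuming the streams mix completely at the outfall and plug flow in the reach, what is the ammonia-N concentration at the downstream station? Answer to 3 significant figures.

Conservation of mass: C = (0.4000·0.2200 + 0.01600·15.20) / 0.4160 = 0.3312/0.4160 = 0.7962 mg/L.
Half-life 0.860 d → k = ln 2 / 0.860 = 0.8060 d⁻¹.
First-order decay: C = 0.7962·exp(−k·t) = 0.7962·0.2886 = 0.2298 mg/L.

0.230 mg/L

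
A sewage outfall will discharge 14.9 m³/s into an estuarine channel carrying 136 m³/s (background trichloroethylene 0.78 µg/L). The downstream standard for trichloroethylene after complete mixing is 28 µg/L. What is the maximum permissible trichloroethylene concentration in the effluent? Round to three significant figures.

276 µg/L

At the limit, (Qr·Cr + Qe·Cₑ)/(Qr + Qe) = 28:
Cₑ = (150.9·28 − 136.0·0.7800) / 14.90 = 276.5 µg/L.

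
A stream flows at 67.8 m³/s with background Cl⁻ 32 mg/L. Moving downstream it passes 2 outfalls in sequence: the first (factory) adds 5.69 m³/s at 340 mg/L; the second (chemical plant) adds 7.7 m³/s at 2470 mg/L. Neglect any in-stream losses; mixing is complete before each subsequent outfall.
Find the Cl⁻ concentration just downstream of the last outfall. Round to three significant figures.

285 mg/L

Outfall 1: combined Q = 73.49 m³/s; C = (67.80·32.00 + 5.690·340.0)/73.49 = 55.85 mg/L.
Outfall 2: combined Q = 81.19 m³/s; C = (73.49·55.85 + 7.700·2470)/81.19 = 284.8 mg/L.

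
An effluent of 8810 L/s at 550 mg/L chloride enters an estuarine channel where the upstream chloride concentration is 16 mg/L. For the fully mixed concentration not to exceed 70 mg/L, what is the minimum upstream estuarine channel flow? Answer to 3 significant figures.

Set C_mix = 70: (Q·16.00 + 8810·550.0) / (Q + 8810) = 70
→ Q = 8810·(550.0 − 70)/(70 − 16.00) = 78310 L/s.

78300 L/s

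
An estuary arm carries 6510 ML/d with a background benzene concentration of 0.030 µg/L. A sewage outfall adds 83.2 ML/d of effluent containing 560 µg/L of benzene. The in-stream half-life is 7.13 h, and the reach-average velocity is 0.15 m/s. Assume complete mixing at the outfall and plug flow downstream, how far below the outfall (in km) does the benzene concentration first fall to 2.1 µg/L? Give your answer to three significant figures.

Flow-weighted average: C = (6510·0.03000 + 83.20·560.0) / 6593 = 46790/6593 = 7.096 µg/L.
Half-life 7.13 h → k = ln 2 / 7.13 = 0.09722 h⁻¹ = 2.333 d⁻¹.
Set 7.096·exp(−k·t) = 2.1 → t = ln(7.096/2.1)/k = 45090 s = 12.53 h.
Distance = v·t = 0.15·45090 = 6764 m = 6.764 km.

6.76 km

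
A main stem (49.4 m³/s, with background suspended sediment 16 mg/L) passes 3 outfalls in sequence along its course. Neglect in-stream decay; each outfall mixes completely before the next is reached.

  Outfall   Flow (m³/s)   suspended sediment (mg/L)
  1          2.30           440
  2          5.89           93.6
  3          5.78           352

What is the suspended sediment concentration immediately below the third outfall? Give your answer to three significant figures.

Below outfall 1: Q → 51.70 m³/s, C = (49.40·16.00 + 2.300·440.0)/51.70 = 34.86 mg/L.
Below outfall 2: Q → 57.59 m³/s, C = (51.70·34.86 + 5.890·93.60)/57.59 = 40.87 mg/L.
Below outfall 3: Q → 63.37 m³/s, C = (57.59·40.87 + 5.780·352.0)/63.37 = 69.25 mg/L.

69.2 mg/L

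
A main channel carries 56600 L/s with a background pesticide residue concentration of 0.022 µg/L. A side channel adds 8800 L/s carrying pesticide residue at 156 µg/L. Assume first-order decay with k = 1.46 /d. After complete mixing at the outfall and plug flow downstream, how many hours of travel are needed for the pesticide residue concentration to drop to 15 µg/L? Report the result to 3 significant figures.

Conservation of mass: C = (56600·0.02200 + 8800·156.0) / 65400 = 1374000/65400 = 21.01 µg/L.
21.01·exp(−k·t) = 15 → t = ln(21.01/15)/k = 19940 s = 5.539 h.

5.54 h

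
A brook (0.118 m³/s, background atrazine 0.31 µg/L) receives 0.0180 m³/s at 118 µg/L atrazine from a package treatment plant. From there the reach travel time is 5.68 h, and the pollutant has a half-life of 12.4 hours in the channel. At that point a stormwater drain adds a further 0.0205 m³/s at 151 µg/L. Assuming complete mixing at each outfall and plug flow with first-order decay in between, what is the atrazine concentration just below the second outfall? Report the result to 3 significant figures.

After mixing, C = (0.1180·0.3100 + 0.01800·118.0) / 0.1360 = 2.161/0.1360 = 15.89 µg/L; combined flow 0.1360 m³/s.
Half-life 12.4 h → k = ln 2 / 12.4 = 0.05590 h⁻¹ = 1.342 d⁻¹.
After decay, C = 15.89 × e^(−kt) = 15.89 × 0.7280 = 11.56 µg/L.
Second outfall: C = (0.1360·11.56 + 0.02050·151.0)/0.1565 = 29.83 µg/L.

29.8 µg/L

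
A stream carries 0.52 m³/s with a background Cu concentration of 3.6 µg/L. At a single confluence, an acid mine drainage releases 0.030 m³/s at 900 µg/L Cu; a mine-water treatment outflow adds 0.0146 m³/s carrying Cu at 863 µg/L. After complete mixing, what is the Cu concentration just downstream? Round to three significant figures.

Mass balance: C = (0.5200·3.600 + 0.03000·900.0 + 0.01460·863.0) / 0.5646 = 41.47/0.5646 = 73.45 µg/L.

73.5 µg/L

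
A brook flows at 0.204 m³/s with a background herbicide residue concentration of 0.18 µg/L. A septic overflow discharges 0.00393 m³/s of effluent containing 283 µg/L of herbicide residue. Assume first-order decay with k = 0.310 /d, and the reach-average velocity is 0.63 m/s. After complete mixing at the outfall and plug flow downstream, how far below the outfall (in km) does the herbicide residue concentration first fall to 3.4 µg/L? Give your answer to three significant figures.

85.3 km

Mass balance: C = (0.2040·0.1800 + 0.003930·283.0) / 0.2079 = 1.149/0.2079 = 5.525 µg/L.
Set 5.525·exp(−k·t) = 3.4 → t = ln(5.525/3.4)/k = 135300 s = 37.59 h.
Distance = v·t = 0.63·135300 = 85260 m = 85.26 km.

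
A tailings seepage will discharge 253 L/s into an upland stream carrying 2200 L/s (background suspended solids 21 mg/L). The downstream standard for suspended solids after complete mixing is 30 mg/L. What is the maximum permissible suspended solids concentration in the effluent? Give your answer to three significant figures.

At the limit, (Qr·Cr + Qe·Cₑ)/(Qr + Qe) = 30:
Cₑ = (2453·30 − 2200·21.00) / 253.0 = 108.3 mg/L.

108 mg/L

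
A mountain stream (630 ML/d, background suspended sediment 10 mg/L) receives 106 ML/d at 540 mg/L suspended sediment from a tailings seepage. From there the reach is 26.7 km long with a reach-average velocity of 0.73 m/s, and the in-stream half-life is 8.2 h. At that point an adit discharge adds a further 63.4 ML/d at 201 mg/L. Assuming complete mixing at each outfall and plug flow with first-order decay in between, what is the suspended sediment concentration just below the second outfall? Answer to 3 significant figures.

49.6 mg/L

Flow-weighted average: C = (630.0·10.00 + 106.0·540.0) / 736.0 = 63540/736.0 = 86.33 mg/L; combined flow 736.0 ML/d.
Travel time t = 26.7·1000 / 0.73 = 36580 s = 10.16 h.
Half-life 8.2 h → k = ln 2 / 8.2 = 0.08453 h⁻¹ = 2.029 d⁻¹.
First-order decay: C = 86.33·exp(−k·t) = 86.33·0.4237 = 36.58 mg/L.
Second outfall: C = (736.0·36.58 + 63.40·201.0)/799.4 = 49.62 mg/L.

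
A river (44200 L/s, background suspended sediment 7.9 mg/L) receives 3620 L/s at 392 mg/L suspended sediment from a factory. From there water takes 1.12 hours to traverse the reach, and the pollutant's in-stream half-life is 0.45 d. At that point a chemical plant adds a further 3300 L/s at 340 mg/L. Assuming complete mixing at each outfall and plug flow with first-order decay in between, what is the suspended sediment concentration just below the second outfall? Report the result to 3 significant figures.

After mixing, C = (44200·7.900 + 3620·392.0) / 47820 = 1768000/47820 = 36.98 mg/L; combined flow 47820 L/s.
Half-life 0.45 d → k = ln 2 / 0.45 = 1.540 d⁻¹.
Applying C = C₀e^(−kt): 36.98 × 0.9306 = 34.41 mg/L.
Second outfall: C = (47820·34.41 + 3300·340.0)/51120 = 54.14 mg/L.

54.1 mg/L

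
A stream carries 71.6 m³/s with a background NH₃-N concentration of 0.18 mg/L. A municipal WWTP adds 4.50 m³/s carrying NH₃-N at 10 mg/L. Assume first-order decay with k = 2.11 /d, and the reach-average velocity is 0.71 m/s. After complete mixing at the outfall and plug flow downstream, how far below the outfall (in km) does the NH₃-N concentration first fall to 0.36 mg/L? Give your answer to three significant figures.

21.7 km

Flow-weighted average: C = (71.60·0.1800 + 4.500·10.00) / 76.10 = 57.89/76.10 = 0.7607 mg/L.
Set 0.7607·exp(−k·t) = 0.36 → t = ln(0.7607/0.36)/k = 30630 s = 8.509 h.
Distance = v·t = 0.71·30630 = 21750 m = 21.75 km.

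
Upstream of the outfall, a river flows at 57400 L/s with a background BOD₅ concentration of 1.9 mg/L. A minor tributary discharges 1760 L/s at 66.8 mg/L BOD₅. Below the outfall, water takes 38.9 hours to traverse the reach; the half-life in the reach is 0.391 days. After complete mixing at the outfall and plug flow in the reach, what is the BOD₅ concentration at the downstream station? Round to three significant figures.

0.216 mg/L

Mixed concentration C = ΣQC/ΣQ = (57400·1.900 + 1760·66.80) / 59160 = 226600/59160 = 3.831 mg/L.
Half-life 0.391 d → k = ln 2 / 0.391 = 1.773 d⁻¹.
First-order decay: C = 3.831·exp(−k·t) = 3.831·0.05651 = 0.2165 mg/L.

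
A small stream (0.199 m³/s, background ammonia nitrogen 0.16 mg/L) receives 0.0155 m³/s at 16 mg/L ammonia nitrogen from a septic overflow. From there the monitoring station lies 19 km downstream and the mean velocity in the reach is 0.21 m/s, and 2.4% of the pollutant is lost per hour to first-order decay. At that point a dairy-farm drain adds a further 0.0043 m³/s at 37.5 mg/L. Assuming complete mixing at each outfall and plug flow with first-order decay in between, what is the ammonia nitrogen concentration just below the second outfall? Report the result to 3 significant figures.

Mixed concentration C = ΣQC/ΣQ = (0.1990·0.1600 + 0.01550·16.00) / 0.2145 = 0.2798/0.2145 = 1.305 mg/L; combined flow 0.2145 m³/s.
Travel time t = 19·1000 / 0.21 = 90480 s = 25.13 h.
2.4%/h lost → k = −ln(1 − 0.024) = 0.02429 h⁻¹.
After decay, C = 1.305 × e^(−kt) = 1.305 × 0.5431 = 0.7085 mg/L.
Second outfall: C = (0.2145·0.7085 + 0.004300·37.50)/0.2188 = 1.432 mg/L.

1.43 mg/L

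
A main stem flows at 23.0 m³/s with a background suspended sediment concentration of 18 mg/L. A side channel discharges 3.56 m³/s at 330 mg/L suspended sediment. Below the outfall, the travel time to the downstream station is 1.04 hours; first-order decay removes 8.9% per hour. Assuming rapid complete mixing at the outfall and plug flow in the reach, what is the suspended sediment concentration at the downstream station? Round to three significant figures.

54.3 mg/L

Flow-weighted average: C = (23.00·18.00 + 3.560·330.0) / 26.56 = 1589/26.56 = 59.82 mg/L.
8.9%/h lost → k = −ln(1 − 0.089) = 0.09321 h⁻¹.
First-order decay: C = 59.82·exp(−k·t) = 59.82·0.9076 = 54.29 mg/L.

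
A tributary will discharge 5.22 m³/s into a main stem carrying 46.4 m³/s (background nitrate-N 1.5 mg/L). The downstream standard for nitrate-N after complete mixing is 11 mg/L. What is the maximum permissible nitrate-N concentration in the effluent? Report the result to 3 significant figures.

At the limit, (Qr·Cr + Qe·Cₑ)/(Qr + Qe) = 11:
Cₑ = (51.62·11 − 46.40·1.500) / 5.220 = 95.44 mg/L.

95.4 mg/L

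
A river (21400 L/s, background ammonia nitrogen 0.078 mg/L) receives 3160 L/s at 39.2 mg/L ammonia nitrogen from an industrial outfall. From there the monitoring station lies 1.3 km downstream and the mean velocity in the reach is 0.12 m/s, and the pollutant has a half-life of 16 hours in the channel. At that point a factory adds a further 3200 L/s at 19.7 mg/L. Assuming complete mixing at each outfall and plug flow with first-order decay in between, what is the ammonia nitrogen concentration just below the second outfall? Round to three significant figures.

6.24 mg/L

Flow-weighted average: C = (21400·0.07800 + 3160·39.20) / 24560 = 125500/24560 = 5.112 mg/L; combined flow 24560 L/s.
Travel time t = 1.3·1000 / 0.12 = 10830 s = 3.009 h.
Half-life 16 h → k = ln 2 / 16 = 0.04332 h⁻¹ = 1.040 d⁻¹.
First-order decay: C = 5.112·exp(−k·t) = 5.112·0.8778 = 4.487 mg/L.
At the second outfall, C = (24560·4.487 + 3200·19.70) / (24560 + 3200) = 6.241 mg/L.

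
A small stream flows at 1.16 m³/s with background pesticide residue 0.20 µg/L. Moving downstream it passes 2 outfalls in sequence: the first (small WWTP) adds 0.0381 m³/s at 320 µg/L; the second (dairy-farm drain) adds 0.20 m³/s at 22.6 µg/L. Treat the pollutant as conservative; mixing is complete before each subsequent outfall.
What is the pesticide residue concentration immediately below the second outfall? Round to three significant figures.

12.1 µg/L

Below outfall 1: Q → 1.198 m³/s, C = (1.160·0.2000 + 0.03810·320.0)/1.198 = 10.37 µg/L.
Below outfall 2: Q → 1.398 m³/s, C = (1.198·10.37 + 0.2000·22.60)/1.398 = 12.12 µg/L.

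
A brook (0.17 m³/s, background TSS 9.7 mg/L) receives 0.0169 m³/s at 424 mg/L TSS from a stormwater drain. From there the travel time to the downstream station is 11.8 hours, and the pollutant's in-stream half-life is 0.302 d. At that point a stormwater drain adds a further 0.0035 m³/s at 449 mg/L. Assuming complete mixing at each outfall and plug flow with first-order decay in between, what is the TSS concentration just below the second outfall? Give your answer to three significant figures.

Conservation of mass: C = (0.1700·9.700 + 0.01690·424.0) / 0.1869 = 8.815/0.1869 = 47.16 mg/L; combined flow 0.1869 m³/s.
Half-life 0.302 d → k = ln 2 / 0.302 = 2.295 d⁻¹.
After decay, C = 47.16 × e^(−kt) = 47.16 × 0.3235 = 15.26 mg/L.
At the second outfall, C = (0.1869·15.26 + 0.003500·449.0) / (0.1869 + 0.003500) = 23.23 mg/L.

23.2 mg/L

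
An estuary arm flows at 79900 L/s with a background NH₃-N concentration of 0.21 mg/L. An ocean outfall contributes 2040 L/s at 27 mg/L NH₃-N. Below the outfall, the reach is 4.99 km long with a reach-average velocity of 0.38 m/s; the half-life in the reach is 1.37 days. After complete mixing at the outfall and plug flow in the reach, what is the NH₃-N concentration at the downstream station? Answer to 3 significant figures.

0.812 mg/L

Mass balance: C = (79900·0.2100 + 2040·27.00) / 81940 = 71860/81940 = 0.8770 mg/L.
Travel time t = 4.99·1000 / 0.38 = 13130 s = 3.648 h.
Half-life 1.37 d → k = ln 2 / 1.37 = 0.5059 d⁻¹.
Decay over the reach: 0.8770·exp(−kt) = 0.8770·0.9260 = 0.8121 mg/L.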